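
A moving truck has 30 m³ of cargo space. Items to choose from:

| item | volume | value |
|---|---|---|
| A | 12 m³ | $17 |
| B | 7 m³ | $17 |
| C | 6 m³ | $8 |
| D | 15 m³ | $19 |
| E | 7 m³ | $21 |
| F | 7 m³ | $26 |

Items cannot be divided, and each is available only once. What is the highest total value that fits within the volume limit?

Check high-value combinations within 30 m³:
- B+C+E+F: volume 7+6+7+7=27, value 17+8+21+26=72
- D+E+F: volume 15+7+7=29, value 19+21+26=66
- B+E+F: volume 7+7+7=21, value 17+21+26=64
Best: $72.

$72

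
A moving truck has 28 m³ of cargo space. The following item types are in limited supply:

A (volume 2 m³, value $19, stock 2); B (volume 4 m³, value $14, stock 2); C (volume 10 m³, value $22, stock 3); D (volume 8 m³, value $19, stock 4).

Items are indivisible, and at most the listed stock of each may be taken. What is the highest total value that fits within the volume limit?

$104

Best selections within volume 28 and stock limits:
- 2×A + 2×B + 2×D: volume 28, value 104
- 2×A + 1×B + 2×C: volume 28, value 96
Best: $104.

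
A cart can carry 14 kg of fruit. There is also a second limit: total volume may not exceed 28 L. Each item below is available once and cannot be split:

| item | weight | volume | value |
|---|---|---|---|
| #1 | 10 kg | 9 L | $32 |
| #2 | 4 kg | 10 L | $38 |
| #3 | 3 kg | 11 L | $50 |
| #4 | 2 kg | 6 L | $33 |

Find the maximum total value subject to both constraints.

Feasible sets respecting both limits:
- #2+#3+#4: weight 9, volume 27, value 121
- #2+#3: weight 7, volume 21, value 88
- #3+#4: weight 5, volume 17, value 83
Best: $121.

$121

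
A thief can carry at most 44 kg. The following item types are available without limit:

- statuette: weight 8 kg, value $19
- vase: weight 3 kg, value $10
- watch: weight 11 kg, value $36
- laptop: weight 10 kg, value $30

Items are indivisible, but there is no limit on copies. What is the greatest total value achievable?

Best value-per-unit is vase at 10/3; filling with it alone gives 14×10 = 140.
Optimal mix: 11×vase + 1×watch → weight 44, value 146.

$146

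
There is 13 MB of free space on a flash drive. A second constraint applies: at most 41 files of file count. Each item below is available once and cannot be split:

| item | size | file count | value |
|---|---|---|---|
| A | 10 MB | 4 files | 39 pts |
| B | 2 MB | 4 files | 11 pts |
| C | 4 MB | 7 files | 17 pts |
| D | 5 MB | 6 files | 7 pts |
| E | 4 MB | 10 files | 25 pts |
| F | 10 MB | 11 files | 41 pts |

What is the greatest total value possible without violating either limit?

53 pts

Feasible sets respecting both limits:
- B+C+E: size 10, file count 21, value 53
- B+F: size 12, file count 15, value 52
- A+B: size 12, file count 8, value 50
Best: 53 pts.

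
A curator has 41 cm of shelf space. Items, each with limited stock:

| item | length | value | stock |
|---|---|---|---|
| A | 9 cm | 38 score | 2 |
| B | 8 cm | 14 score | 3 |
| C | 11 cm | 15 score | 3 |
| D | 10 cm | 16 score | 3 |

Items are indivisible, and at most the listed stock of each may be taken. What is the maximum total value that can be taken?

Top feasible selections:
- 2×A + 2×D: length 38, value 108
- 2×A + 1×C + 1×D: length 39, value 107
Best: 108 score.

108 score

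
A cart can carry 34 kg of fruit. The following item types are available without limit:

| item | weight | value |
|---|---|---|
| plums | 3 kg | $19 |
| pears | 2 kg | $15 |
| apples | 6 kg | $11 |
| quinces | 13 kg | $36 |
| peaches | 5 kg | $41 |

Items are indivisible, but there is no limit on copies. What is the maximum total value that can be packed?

$276

Best value-per-unit is peaches at 41/5; filling with it alone gives 6×41 = 246.
Optimal mix: 2×pears + 6×peaches → weight 34, value 276.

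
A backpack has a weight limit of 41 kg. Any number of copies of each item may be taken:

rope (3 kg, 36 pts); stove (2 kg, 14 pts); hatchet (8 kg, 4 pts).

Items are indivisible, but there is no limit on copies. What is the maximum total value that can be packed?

Best value-per-unit is rope at 36/3; filling with it alone gives 13×36 = 468.
Optimal mix: 13×rope + 1×stove → weight 41, value 482.

482 pts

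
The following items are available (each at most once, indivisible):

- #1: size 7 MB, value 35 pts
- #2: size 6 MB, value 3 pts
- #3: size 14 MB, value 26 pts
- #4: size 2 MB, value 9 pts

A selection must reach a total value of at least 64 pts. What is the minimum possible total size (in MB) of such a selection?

Subsets with value ≥ 64, sorted by total size:
- #1+#3+#4: size 23, value 70
- #1+#2+#3: size 27, value 64
- #1+#2+#3+#4: size 29, value 73
Minimum size: 23 MB.

23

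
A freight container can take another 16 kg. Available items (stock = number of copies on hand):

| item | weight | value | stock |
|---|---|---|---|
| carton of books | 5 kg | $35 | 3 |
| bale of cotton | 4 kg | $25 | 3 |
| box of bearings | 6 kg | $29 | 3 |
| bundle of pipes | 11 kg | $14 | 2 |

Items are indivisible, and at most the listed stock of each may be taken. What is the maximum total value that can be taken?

Top feasible selections:
- 3×carton of books: weight 15, value 105
- 2×carton of books + 1×box of bearings: weight 16, value 99
- 2×carton of books + 1×bale of cotton: weight 14, value 95
- 1×carton of books + 1×bale of cotton + 1×box of bearings: weight 15, value 89
Best: $105.

$105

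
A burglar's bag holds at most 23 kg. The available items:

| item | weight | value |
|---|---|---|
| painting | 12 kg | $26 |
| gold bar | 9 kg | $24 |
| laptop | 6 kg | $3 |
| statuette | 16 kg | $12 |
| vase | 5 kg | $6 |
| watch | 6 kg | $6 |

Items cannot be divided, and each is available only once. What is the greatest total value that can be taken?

$50

Check high-value combinations within 23 kg:
- painting+gold bar: weight 12+9=21, value 26+24=50
- painting+vase+watch: weight 12+5+6=23, value 26+6+6=38
- gold bar+vase+watch: weight 9+5+6=20, value 24+6+6=36
- painting+laptop+vase: weight 12+6+5=23, value 26+3+6=35
Best: $50.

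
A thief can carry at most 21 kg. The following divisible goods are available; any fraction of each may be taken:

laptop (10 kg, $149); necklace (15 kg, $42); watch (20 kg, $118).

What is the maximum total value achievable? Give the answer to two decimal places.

Take in order of value per unit:
- laptop (149/10 per unit): all 10 → value 149, running total 149.00
- watch (118/20 per unit): 11 of 20 → value 11×118/20 = 64.9000, running total 213.90
Total 213.90.

213.90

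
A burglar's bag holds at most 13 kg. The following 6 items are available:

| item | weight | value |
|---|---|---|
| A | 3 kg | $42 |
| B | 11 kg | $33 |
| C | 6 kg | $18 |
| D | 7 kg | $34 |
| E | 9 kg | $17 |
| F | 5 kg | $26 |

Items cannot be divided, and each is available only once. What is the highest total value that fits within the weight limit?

$76

Check high-value combinations within 13 kg:
- A+D: weight 3+7=10, value 42+34=76
- A+F: weight 3+5=8, value 42+26=68
- A+C: weight 3+6=9, value 42+18=60
Best: $76.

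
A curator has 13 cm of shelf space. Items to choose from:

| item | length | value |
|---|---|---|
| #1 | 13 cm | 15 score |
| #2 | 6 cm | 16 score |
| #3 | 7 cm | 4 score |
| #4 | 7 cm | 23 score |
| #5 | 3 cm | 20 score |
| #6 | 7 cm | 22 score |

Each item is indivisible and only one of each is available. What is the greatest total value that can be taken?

Check high-value combinations within 13 cm:
- #4+#5: length 7+3=10, value 23+20=43
- #5+#6: length 3+7=10, value 20+22=42
- #2+#4: length 6+7=13, value 16+23=39
- #2+#6: length 6+7=13, value 16+22=38
Best: 43 score.

43 score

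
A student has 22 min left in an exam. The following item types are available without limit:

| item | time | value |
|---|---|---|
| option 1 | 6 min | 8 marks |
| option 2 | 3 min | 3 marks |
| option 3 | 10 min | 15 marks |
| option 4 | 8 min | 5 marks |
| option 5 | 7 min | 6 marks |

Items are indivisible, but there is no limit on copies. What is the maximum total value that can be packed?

Best value-per-unit is option 3 at 15/10; filling with it alone gives 2×15 = 30.
Optimal mix: 2×option 1 + 1×option 3 → time 22, value 31.

31 marks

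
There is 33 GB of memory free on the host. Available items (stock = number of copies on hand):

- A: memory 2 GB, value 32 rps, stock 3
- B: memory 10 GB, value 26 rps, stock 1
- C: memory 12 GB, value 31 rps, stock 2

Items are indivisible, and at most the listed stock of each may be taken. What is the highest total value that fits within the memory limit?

158 rps

Top feasible selections:
- 3×A + 2×C: memory 30, value 158
- 3×A + 1×B + 1×C: memory 28, value 153
- 3×A + 1×C: memory 18, value 127
Best: 158 rps.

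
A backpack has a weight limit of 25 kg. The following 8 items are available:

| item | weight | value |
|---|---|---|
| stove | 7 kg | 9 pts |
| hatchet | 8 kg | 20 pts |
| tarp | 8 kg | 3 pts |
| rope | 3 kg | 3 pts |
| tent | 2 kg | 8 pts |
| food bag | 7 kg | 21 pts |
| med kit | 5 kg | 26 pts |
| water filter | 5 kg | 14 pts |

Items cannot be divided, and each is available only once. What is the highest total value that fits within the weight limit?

81 pts

Check high-value combinations within 25 kg:
- hatchet+food bag+med kit+water filter: weight 8+7+5+5=25, value 20+21+26+14=81
- hatchet+rope+tent+food bag+med kit: weight 8+3+2+7+5=25, value 20+3+8+21+26=78
- hatchet+tent+food bag+med kit: weight 8+2+7+5=22, value 20+8+21+26=75
Best: 81 pts.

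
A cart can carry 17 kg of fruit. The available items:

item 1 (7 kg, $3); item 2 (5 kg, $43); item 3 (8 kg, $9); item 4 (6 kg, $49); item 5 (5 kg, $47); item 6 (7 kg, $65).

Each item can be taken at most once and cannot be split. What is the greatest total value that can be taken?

Check high-value combinations within 17 kg:
- item 2+item 5+item 6: weight 5+5+7=17, value 43+47+65=155
- item 2+item 4+item 5: weight 5+6+5=16, value 43+49+47=139
- item 4+item 6: weight 6+7=13, value 49+65=114
Best: $155.

$155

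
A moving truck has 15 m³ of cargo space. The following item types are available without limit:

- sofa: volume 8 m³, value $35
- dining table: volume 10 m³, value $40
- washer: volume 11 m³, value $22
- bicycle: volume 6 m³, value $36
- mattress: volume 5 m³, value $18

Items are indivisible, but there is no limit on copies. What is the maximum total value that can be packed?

Best value-per-unit is bicycle at 36/6, and filling with it alone uses volume 2×6=12. No mix of the others beats 2×36 = 72.

$72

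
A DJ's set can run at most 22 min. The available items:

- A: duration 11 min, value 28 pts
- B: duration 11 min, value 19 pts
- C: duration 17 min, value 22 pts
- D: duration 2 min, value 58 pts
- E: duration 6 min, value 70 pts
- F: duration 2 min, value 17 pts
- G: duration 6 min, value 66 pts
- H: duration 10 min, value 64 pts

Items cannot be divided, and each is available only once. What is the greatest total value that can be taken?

Check high-value combinations within 22 min:
- D+E+F+G: duration 2+6+2+6=16, value 58+70+17+66=211
- D+E+F+H: duration 2+6+2+10=20, value 58+70+17+64=209
- D+F+G+H: duration 2+2+6+10=20, value 58+17+66+64=205
- E+G+H: duration 6+6+10=22, value 70+66+64=200
Best: 211 pts.

211 pts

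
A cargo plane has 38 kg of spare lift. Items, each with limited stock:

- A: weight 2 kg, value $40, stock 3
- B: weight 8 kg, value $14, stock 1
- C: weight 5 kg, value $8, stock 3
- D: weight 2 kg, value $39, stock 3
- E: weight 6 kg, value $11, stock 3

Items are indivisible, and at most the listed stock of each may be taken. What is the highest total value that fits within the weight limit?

Top feasible selections:
- 3×A + 1×B + 3×D + 3×E: weight 38, value 284
- 3×A + 1×B + 1×C + 3×D + 2×E: weight 37, value 281
- 3×A + 1×C + 3×D + 3×E: weight 35, value 278
Best: $284.

$284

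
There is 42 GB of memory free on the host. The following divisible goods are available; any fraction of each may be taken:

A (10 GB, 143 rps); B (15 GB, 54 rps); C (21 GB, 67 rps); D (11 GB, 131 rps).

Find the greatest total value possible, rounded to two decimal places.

Take in order of value per unit:
- A (143/10 per unit): all 10 → value 143, running total 143.00
- D (131/11 per unit): all 11 → value 131, running total 274.00
- B (54/15 per unit): all 15 → value 54, running total 328.00
- C (67/21 per unit): 6 of 21 → value 6×67/21 = 19.1429, running total 347.14
Total 347.14.

347.14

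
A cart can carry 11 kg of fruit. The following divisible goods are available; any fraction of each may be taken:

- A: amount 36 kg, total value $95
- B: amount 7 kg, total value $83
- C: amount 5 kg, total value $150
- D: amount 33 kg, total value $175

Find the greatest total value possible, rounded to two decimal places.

Take in order of value per unit:
- C (150/5 per unit): all 5 → value 150, running total 150.00
- B (83/7 per unit): 6 of 7 → value 6×83/7 = 71.1429, running total 221.14
Total 221.14.

221.14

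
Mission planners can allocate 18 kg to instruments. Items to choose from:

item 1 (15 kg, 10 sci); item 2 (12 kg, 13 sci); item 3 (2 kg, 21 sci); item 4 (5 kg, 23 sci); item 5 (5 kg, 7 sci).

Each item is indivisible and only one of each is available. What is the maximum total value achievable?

Check high-value combinations within 18 kg:
- item 3+item 4+item 5: mass 2+5+5=12, value 21+23+7=51
- item 3+item 4: mass 2+5=7, value 21+23=44
- item 2+item 4: mass 12+5=17, value 13+23=36
- item 2+item 3: mass 12+2=14, value 13+21=34
Best: 51 sci.

51 sci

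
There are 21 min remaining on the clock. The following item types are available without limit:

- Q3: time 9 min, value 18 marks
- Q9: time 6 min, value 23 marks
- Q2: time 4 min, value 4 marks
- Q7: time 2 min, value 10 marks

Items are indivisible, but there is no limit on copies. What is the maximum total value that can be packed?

Best value-per-unit is Q7 at 10/2, and filling with it alone uses time 10×2=20. No mix of the others beats 10×10 = 100.

100 marks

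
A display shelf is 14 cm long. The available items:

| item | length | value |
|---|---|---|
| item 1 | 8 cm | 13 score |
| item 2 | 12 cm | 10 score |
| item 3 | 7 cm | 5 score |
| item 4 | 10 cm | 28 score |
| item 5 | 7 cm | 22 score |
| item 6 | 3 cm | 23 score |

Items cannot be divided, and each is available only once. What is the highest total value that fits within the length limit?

This is a 0/1 knapsack; check combinations near the capacity.
- item 4+item 6: length 10+3=13, value 28+23=51
- item 5+item 6: length 7+3=10, value 22+23=45
- item 1+item 6: length 8+3=11, value 13+23=36
- item 4: length 10, value 28
Best: 51 score.

51 score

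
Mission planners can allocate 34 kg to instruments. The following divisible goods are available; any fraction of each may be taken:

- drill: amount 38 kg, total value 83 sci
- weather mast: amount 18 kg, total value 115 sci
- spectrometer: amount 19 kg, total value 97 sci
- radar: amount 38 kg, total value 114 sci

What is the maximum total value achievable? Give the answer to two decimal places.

Take in order of value per unit:
- weather mast (115/18 per unit): all 18 → value 115, running total 115.00
- spectrometer (97/19 per unit): 16 of 19 → value 16×97/19 = 81.6842, running total 196.68
Total 196.68.

196.68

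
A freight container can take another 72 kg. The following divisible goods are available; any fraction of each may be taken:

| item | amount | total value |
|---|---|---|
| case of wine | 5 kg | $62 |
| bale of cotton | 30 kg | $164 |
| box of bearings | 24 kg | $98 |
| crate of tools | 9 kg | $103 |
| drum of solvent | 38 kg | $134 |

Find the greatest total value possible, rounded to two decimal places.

441.11

Take in order of value per unit:
- case of wine (62/5 per unit): all 5 → value 62, running total 62.00
- crate of tools (103/9 per unit): all 9 → value 103, running total 165.00
- bale of cotton (164/30 per unit): all 30 → value 164, running total 329.00
- box of bearings (98/24 per unit): all 24 → value 98, running total 427.00
- drum of solvent (134/38 per unit): 4 of 38 → value 4×134/38 = 14.1053, running total 441.11
Total 441.11.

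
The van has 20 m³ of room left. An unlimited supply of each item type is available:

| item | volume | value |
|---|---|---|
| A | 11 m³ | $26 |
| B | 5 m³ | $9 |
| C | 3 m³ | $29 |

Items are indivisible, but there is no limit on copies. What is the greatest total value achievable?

Best value-per-unit is C at 29/3, and filling with it alone uses volume 6×3=18. No mix of the others beats 6×29 = 174.

$174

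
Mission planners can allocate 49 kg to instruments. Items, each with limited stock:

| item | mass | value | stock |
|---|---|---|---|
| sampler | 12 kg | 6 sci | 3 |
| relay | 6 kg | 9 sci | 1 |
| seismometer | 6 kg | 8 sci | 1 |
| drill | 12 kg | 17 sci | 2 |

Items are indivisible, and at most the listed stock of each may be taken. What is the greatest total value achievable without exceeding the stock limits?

57 sci

Best selections within mass 49 and stock limits:
- 1×sampler + 1×relay + 1×seismometer + 2×drill: mass 48, value 57
- 1×relay + 1×seismometer + 2×drill: mass 36, value 51
- 1×sampler + 1×relay + 2×drill: mass 42, value 49
Best: 57 sci.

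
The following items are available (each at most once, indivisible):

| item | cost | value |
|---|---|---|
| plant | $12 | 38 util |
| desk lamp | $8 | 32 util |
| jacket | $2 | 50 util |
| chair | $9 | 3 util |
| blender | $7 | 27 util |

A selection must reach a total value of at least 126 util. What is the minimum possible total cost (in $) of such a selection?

Subsets with value ≥ 126, sorted by total cost:
- plant+desk lamp+jacket+blender: cost 29, value 147
- plant+desk lamp+jacket+chair+blender: cost 38, value 150
Minimum cost: 29 $.

29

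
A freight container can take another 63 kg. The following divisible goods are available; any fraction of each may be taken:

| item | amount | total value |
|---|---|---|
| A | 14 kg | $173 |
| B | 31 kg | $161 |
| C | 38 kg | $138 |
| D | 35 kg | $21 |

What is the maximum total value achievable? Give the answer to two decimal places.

Take in order of value per unit:
- A (173/14 per unit): all 14 → value 173, running total 173.00
- B (161/31 per unit): all 31 → value 161, running total 334.00
- C (138/38 per unit): 18 of 38 → value 18×138/38 = 65.3684, running total 399.37
Total 399.37.

399.37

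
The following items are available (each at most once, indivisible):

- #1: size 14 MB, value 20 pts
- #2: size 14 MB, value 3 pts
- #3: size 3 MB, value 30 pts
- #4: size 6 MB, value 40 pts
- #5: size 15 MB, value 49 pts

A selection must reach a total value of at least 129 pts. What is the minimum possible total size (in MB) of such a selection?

38

Subsets with value ≥ 129, sorted by total size:
- #1+#3+#4+#5: size 38, value 139
- #1+#2+#3+#4+#5: size 52, value 142
Minimum size: 38 MB.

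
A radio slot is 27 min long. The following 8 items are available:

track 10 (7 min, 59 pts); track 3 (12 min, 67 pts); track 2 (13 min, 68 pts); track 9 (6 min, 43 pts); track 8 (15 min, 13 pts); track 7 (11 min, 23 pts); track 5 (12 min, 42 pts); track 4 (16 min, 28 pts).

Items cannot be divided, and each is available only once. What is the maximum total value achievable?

Check high-value combinations within 27 min:
- track 10+track 2+track 9: duration 7+13+6=26, value 59+68+43=170
- track 10+track 3+track 9: duration 7+12+6=25, value 59+67+43=169
- track 10+track 9+track 5: duration 7+6+12=25, value 59+43+42=144
- track 3+track 2: duration 12+13=25, value 67+68=135
Best: 170 pts.

170 pts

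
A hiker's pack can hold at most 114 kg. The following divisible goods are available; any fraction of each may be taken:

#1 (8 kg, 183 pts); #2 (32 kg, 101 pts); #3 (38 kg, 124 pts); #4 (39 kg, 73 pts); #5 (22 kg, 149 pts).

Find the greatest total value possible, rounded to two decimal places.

Take in order of value per unit:
- #1 (183/8 per unit): all 8 → value 183, running total 183.00
- #5 (149/22 per unit): all 22 → value 149, running total 332.00
- #3 (124/38 per unit): all 38 → value 124, running total 456.00
- #2 (101/32 per unit): all 32 → value 101, running total 557.00
- #4 (73/39 per unit): 14 of 39 → value 14×73/39 = 26.2051, running total 583.21
Total 583.21.

583.21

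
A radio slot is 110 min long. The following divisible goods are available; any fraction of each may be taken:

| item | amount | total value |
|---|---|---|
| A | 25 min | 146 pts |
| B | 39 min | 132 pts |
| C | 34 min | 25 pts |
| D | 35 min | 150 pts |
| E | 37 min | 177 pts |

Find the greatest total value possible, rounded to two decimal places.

517.00

Take in order of value per unit:
- A (146/25 per unit): all 25 → value 146, running total 146.00
- E (177/37 per unit): all 37 → value 177, running total 323.00
- D (150/35 per unit): all 35 → value 150, running total 473.00
- B (132/39 per unit): 13 of 39 → value 13×132/39 = 44.0000, running total 517.00
Total 517.00.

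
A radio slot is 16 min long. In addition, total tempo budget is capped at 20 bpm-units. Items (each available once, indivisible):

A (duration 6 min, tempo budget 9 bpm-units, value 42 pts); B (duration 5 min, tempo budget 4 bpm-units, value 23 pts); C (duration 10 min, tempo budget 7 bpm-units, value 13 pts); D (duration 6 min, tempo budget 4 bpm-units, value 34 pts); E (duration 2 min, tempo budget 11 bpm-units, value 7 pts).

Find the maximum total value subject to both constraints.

Feasible sets respecting both limits:
- A+D: duration 12, tempo budget 13, value 76
- A+B: duration 11, tempo budget 13, value 65
- B+D+E: duration 13, tempo budget 19, value 64
Best: 76 pts.

76 pts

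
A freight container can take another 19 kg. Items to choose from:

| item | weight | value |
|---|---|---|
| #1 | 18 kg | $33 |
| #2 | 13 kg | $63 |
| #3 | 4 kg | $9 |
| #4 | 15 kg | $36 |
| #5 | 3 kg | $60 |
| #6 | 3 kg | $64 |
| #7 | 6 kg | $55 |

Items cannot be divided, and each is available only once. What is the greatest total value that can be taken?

$188

Check high-value combinations within 19 kg:
- #3+#5+#6+#7: weight 4+3+3+6=16, value 9+60+64+55=188
- #2+#5+#6: weight 13+3+3=19, value 63+60+64=187
- #5+#6+#7: weight 3+3+6=12, value 60+64+55=179
Best: $188.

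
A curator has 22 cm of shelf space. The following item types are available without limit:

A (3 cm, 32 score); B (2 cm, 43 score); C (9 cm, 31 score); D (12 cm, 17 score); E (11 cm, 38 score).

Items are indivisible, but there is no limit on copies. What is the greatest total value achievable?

Best value-per-unit is B at 43/2, and filling with it alone uses length 11×2=22. No mix of the others beats 11×43 = 473.

473 score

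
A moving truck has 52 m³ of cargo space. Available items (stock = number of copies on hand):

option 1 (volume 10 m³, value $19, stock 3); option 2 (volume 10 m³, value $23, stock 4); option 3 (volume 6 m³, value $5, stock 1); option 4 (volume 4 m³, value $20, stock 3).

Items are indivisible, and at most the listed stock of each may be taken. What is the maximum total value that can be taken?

Top feasible selections:
- 4×option 2 + 3×option 4: volume 52, value 152
- 1×option 1 + 3×option 2 + 3×option 4: volume 52, value 148
- 2×option 1 + 2×option 2 + 3×option 4: volume 52, value 144
Best: $152.

$152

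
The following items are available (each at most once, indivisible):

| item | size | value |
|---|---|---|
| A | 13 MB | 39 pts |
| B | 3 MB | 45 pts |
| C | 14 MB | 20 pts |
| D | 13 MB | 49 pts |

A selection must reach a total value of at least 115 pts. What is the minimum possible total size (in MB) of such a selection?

Subsets with value ≥ 115, sorted by total size:
- A+B+D: size 29, value 133
- A+B+C+D: size 43, value 153
Minimum size: 29 MB.

29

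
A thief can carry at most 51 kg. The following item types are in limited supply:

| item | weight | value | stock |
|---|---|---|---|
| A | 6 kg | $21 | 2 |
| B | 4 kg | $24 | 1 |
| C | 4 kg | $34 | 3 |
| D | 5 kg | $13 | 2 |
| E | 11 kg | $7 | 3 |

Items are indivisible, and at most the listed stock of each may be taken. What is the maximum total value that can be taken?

$201

Top feasible selections:
- 2×A + 1×B + 3×C + 2×D + 1×E: weight 49, value 201
- 2×A + 1×B + 3×C + 2×D: weight 38, value 194
- 2×A + 1×B + 3×C + 1×D + 1×E: weight 44, value 188
Best: $201.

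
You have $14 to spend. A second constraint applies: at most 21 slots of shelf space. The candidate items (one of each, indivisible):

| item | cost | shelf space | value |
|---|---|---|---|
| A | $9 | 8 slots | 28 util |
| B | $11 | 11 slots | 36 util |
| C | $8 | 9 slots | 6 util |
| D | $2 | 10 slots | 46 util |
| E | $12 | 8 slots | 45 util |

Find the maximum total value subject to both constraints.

Feasible sets respecting both limits:
- D+E: cost 14, shelf space 18, value 91
- B+D: cost 13, shelf space 21, value 82
- A+D: cost 11, shelf space 18, value 74
Best: 91 util.

91 util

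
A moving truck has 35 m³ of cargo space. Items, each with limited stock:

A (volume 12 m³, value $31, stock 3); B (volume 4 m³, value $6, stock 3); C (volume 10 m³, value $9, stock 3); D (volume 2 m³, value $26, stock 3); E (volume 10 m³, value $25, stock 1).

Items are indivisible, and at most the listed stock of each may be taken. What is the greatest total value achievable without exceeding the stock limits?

Top feasible selections:
- 2×A + 1×B + 3×D: volume 34, value 146
- 2×A + 3×D: volume 30, value 140
Best: $146.

$146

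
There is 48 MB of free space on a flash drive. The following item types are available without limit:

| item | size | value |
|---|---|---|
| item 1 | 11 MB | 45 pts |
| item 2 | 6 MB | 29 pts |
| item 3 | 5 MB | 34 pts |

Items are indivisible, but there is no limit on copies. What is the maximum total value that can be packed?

Best value-per-unit is item 3 at 34/5, and filling with it alone uses size 9×5=45. No mix of the others beats 9×34 = 306.

306 pts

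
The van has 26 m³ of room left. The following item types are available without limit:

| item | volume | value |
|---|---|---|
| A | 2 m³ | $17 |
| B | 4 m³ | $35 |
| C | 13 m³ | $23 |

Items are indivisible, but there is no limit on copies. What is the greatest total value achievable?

Best value-per-unit is B at 35/4; filling with it alone gives 6×35 = 210.
Optimal mix: 1×A + 6×B → volume 26, value 227.

$227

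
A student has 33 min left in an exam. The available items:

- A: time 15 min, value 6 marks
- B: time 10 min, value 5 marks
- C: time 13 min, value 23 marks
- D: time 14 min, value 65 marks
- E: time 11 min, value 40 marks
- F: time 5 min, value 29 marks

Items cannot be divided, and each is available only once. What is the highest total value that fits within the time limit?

134 marks

Check high-value combinations within 33 min:
- D+E+F: time 14+11+5=30, value 65+40+29=134
- C+D+F: time 13+14+5=32, value 23+65+29=117
- D+E: time 14+11=25, value 65+40=105
- B+D+F: time 10+14+5=29, value 5+65+29=99
- D+F: time 14+5=19, value 65+29=94
Best: 134 marks.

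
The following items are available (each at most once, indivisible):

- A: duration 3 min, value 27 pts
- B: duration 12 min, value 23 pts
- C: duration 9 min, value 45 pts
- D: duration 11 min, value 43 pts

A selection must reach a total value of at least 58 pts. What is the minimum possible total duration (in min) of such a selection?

12

Subsets with value ≥ 58, sorted by total duration:
- A+C: duration 12, value 72
- A+D: duration 14, value 70
- C+D: duration 20, value 88
- B+C: duration 21, value 68
Minimum duration: 12 min.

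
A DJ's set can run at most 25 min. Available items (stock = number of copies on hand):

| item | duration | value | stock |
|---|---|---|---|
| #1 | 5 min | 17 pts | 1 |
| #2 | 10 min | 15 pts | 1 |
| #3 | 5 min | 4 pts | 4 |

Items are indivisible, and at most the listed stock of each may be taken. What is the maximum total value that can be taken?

40 pts

Top feasible selections:
- 1×#1 + 1×#2 + 2×#3: duration 25, value 40
- 1×#1 + 1×#2 + 1×#3: duration 20, value 36
- 1×#1 + 4×#3: duration 25, value 33
- 1×#1 + 1×#2: duration 15, value 32
Best: 40 pts.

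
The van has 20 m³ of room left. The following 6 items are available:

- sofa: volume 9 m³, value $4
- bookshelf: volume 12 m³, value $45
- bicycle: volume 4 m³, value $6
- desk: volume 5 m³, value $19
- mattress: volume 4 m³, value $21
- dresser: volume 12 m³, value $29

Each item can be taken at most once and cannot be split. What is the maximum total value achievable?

$72

Check high-value combinations within 20 m³:
- bookshelf+bicycle+mattress: volume 12+4+4=20, value 45+6+21=72
- bookshelf+mattress: volume 12+4=16, value 45+21=66
- bookshelf+desk: volume 12+5=17, value 45+19=64
- bicycle+mattress+dresser: volume 4+4+12=20, value 6+21+29=56
Best: $72.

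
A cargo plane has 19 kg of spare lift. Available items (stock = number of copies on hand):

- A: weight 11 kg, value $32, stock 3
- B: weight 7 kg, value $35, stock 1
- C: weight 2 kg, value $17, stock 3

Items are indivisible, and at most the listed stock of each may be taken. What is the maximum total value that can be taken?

Top feasible selections:
- 1×B + 3×C: weight 13, value 86
- 1×A + 3×C: weight 17, value 83
Best: $86.

$86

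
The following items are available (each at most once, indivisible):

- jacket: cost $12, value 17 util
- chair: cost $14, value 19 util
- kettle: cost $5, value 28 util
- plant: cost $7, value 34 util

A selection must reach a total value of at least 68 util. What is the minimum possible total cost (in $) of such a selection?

Subsets with value ≥ 68, sorted by total cost:
- jacket+kettle+plant: cost 24, value 79
- chair+kettle+plant: cost 26, value 81
Minimum cost: 24 $.

24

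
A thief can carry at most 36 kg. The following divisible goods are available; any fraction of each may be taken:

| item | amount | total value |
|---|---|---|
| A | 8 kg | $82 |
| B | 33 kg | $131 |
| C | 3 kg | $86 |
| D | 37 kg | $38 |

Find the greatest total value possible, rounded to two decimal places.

Take in order of value per unit:
- C (86/3 per unit): all 3 → value 86, running total 86.00
- A (82/8 per unit): all 8 → value 82, running total 168.00
- B (131/33 per unit): 25 of 33 → value 25×131/33 = 99.2424, running total 267.24
Total 267.24.

267.24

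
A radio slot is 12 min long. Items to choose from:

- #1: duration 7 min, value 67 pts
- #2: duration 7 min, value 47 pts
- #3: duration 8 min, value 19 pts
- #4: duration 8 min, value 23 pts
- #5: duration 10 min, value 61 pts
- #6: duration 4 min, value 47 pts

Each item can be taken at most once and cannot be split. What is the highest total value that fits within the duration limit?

114 pts

Check high-value combinations within 12 min:
- #1+#6: duration 7+4=11, value 67+47=114
- #2+#6: duration 7+4=11, value 47+47=94
- #4+#6: duration 8+4=12, value 23+47=70
Best: 114 pts.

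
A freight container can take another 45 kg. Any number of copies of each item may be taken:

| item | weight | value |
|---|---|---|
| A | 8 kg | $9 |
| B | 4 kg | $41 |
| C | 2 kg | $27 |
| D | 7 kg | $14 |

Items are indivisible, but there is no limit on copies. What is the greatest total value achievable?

$594

Best value-per-unit is C at 27/2, and filling with it alone uses weight 22×2=44. No mix of the others beats 22×27 = 594.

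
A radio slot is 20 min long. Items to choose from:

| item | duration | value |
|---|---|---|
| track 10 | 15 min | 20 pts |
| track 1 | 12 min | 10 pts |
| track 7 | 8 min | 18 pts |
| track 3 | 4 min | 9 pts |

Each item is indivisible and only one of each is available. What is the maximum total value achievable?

29 pts

Check high-value combinations within 20 min:
- track 10+track 3: duration 15+4=19, value 20+9=29
- track 1+track 7: duration 12+8=20, value 10+18=28
- track 7+track 3: duration 8+4=12, value 18+9=27
- track 10: duration 15, value 20
Best: 29 pts.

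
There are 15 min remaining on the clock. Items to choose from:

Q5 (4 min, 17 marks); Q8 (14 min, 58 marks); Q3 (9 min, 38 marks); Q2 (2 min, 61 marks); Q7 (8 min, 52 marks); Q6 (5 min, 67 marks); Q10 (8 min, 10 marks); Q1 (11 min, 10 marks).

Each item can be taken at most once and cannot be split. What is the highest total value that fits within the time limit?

180 marks

Check high-value combinations within 15 min:
- Q2+Q7+Q6: time 2+8+5=15, value 61+52+67=180
- Q5+Q2+Q6: time 4+2+5=11, value 17+61+67=145
- Q2+Q6+Q10: time 2+5+8=15, value 61+67+10=138
Best: 180 marks.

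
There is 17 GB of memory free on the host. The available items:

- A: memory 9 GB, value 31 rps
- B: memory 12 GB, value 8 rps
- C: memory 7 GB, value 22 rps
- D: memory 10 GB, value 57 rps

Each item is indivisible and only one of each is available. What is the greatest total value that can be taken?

79 rps

Check high-value combinations within 17 GB:
- C+D: memory 7+10=17, value 22+57=79
- D: memory 10, value 57
- A+C: memory 9+7=16, value 31+22=53
Best: 79 rps.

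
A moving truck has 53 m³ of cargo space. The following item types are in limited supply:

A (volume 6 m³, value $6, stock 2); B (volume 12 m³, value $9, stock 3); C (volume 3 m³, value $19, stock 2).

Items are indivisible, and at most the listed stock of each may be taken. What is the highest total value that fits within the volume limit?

$71

Top feasible selections:
- 1×A + 3×B + 2×C: volume 48, value 71
- 2×A + 2×B + 2×C: volume 42, value 68
Best: $71.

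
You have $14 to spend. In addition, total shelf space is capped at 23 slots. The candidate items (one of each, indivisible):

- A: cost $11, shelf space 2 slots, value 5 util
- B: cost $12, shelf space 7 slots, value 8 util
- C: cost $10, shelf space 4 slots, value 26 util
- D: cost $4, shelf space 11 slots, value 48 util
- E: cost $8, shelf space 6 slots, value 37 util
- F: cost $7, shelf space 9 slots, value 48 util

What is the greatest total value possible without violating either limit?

Feasible sets respecting both limits:
- D+F: cost 11, shelf space 20, value 96
- D+E: cost 12, shelf space 17, value 85
- C+D: cost 14, shelf space 15, value 74
- D: cost 4, shelf space 11, value 48
Best: 96 util.

96 util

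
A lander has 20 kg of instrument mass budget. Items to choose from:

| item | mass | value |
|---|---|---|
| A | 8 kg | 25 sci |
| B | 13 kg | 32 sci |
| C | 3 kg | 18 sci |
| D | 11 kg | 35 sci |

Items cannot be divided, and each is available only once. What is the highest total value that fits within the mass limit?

Check high-value combinations within 20 kg:
- A+D: mass 8+11=19, value 25+35=60
- C+D: mass 3+11=14, value 18+35=53
- B+C: mass 13+3=16, value 32+18=50
Best: 60 sci.

60 sci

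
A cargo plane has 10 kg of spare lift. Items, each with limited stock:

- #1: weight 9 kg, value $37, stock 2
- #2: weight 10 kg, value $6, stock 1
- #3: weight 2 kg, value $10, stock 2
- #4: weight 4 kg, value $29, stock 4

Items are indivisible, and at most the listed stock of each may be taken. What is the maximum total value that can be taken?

$68

Best selections within weight 10 and stock limits:
- 1×#3 + 2×#4: weight 10, value 68
- 2×#4: weight 8, value 58
- 2×#3 + 1×#4: weight 8, value 49
- 1×#3 + 1×#4: weight 6, value 39
Best: $68.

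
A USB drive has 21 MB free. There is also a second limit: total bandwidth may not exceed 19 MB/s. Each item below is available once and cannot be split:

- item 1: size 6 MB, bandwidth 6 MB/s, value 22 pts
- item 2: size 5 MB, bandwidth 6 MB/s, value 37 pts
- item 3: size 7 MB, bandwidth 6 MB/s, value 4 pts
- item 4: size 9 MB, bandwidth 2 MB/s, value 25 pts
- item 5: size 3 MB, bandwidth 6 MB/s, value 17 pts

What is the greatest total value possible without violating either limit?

84 pts

Feasible sets respecting both limits:
- item 1+item 2+item 4: size 20, bandwidth 14, value 84
- item 2+item 4+item 5: size 17, bandwidth 14, value 79
- item 1+item 2+item 5: size 14, bandwidth 18, value 76
Best: 84 pts.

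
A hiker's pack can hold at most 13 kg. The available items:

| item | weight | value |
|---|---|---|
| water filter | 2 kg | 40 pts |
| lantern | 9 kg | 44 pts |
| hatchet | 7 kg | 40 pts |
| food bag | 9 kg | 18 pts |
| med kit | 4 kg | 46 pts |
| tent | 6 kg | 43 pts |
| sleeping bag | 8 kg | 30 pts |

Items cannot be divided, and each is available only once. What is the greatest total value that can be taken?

129 pts

Check high-value combinations within 13 kg:
- water filter+med kit+tent: weight 2+4+6=12, value 40+46+43=129
- water filter+hatchet+med kit: weight 2+7+4=13, value 40+40+46=126
- lantern+med kit: weight 9+4=13, value 44+46=90
- med kit+tent: weight 4+6=10, value 46+43=89
Best: 129 pts.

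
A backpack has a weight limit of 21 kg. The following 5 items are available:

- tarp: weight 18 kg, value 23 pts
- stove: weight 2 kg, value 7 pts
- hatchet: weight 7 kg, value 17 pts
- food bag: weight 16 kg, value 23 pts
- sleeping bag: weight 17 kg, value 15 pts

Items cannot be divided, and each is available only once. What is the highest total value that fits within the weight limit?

30 pts

This is a 0/1 knapsack; check combinations near the capacity.
- stove+food bag: weight 2+16=18, value 7+23=30
- tarp+stove: weight 18+2=20, value 23+7=30
- stove+hatchet: weight 2+7=9, value 7+17=24
- food bag: weight 16, value 23
Best: 30 pts.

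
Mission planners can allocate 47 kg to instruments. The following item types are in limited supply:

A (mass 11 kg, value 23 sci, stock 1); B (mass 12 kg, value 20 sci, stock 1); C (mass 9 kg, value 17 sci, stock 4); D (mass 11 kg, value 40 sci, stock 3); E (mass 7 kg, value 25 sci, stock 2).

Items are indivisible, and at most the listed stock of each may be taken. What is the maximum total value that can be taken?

Best selections within mass 47 and stock limits:
- 3×D + 2×E: mass 47, value 170
- 1×A + 2×D + 2×E: mass 47, value 153
Best: 170 sci.

170 sci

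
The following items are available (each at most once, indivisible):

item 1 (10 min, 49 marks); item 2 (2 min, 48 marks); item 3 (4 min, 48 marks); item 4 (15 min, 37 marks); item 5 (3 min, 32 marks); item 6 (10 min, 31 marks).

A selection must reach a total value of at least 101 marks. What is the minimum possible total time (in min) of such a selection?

Subsets with value ≥ 101, sorted by total time:
- item 2+item 3+item 5: time 9, value 128
- item 1+item 2+item 5: time 15, value 129
- item 2+item 5+item 6: time 15, value 111
Minimum time: 9 min.

9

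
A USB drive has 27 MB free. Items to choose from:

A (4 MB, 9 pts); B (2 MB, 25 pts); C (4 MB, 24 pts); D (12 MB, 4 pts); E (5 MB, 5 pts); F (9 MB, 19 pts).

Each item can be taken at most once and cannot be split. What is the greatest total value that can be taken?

82 pts

Check high-value combinations within 27 MB:
- A+B+C+E+F: size 4+2+4+5+9=24, value 9+25+24+5+19=82
- A+B+C+F: size 4+2+4+9=19, value 9+25+24+19=77
- B+C+E+F: size 2+4+5+9=20, value 25+24+5+19=73
Best: 82 pts.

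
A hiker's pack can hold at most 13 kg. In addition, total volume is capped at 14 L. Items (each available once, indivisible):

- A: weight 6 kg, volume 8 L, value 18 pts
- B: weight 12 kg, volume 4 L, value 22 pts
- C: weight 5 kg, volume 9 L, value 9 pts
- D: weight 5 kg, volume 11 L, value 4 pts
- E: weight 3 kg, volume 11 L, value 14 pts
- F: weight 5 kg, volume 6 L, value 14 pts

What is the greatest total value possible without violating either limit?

Feasible sets respecting both limits:
- A+F: weight 11, volume 14, value 32
- B: weight 12, volume 4, value 22
- A: weight 6, volume 8, value 18
Best: 32 pts.

32 pts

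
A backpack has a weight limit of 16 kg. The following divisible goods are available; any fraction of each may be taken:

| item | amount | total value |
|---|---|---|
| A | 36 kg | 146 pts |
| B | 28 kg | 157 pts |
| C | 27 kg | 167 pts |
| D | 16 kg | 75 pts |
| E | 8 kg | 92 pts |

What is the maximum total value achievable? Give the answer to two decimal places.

Take in order of value per unit:
- E (92/8 per unit): all 8 → value 92, running total 92.00
- C (167/27 per unit): 8 of 27 → value 8×167/27 = 49.4815, running total 141.48
Total 141.48.

141.48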